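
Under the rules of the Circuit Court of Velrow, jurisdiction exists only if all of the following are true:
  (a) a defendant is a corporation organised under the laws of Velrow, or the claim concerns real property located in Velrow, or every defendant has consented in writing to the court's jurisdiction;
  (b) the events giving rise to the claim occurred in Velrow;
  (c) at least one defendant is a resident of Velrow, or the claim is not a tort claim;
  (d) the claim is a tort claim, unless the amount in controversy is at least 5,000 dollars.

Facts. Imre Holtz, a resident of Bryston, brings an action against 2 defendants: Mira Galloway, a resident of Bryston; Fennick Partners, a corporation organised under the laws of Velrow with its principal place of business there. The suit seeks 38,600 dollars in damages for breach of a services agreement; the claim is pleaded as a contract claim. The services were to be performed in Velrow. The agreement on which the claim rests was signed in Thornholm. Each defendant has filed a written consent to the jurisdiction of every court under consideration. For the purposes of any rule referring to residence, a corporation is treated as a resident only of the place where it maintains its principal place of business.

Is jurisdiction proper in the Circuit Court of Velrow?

The Circuit Court of Velrow:
  (a) Fennick Partners is organised under the laws of Velrow, so this disjunct is met. Satisfied.
  (b) The operative events occurred in Velrow. Satisfied.
  (c) Fennick Partners resides in Velrow — that alternative is enough. Satisfied.
  (d) The claim is a contract claim, not a tort claim. The proviso rescues it, though: the amount in controversy is $38,600, which meets the USD 5,000 floor. Met.
  → The court has jurisdiction.

Yes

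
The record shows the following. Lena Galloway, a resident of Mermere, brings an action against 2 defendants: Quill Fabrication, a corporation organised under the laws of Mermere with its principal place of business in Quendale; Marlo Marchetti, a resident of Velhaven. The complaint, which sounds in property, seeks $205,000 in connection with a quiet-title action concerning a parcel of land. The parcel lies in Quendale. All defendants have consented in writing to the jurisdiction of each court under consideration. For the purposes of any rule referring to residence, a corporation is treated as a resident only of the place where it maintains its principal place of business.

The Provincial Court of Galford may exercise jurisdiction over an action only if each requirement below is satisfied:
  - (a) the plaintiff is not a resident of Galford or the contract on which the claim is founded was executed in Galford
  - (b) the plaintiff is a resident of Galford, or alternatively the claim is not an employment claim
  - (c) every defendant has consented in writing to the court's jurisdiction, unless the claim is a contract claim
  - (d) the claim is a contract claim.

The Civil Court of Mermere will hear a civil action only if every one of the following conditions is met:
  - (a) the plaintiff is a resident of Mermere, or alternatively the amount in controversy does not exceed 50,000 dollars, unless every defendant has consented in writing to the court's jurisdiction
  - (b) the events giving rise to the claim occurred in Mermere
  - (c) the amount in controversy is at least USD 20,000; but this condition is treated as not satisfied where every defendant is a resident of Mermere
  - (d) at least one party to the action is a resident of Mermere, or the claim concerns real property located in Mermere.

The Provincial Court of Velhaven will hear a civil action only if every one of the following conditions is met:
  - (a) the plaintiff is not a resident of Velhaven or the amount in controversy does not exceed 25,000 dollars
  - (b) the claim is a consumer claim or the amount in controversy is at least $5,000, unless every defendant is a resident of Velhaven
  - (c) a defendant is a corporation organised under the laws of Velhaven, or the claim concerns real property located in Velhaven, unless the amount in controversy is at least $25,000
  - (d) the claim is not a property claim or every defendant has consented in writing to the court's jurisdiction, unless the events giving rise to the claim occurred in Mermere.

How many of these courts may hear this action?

The Provincial Court of Galford:
  (a) The plaintiff resides in Mermere, which is not Galford — that alternative is enough. Met.
  (b) The claim is a property claim, not an employment claim, which satisfies one of the alternatives. Condition met.
  (c) Every defendant has filed written consent. Satisfied.
  (d) The claim is a property claim, not a contract claim. Fails.
  → No jurisdiction.
The Civil Court of Mermere:
  (a) The plaintiff resides in Mermere, so one alternative holds. Met.
  (b) The operative events occurred in Quendale, not Mermere. Condition not met.
  (c) The amount in controversy is 205,000 dollars, which meets the $20,000 floor. The exception is not triggered, since the defendants reside as follows — Quill Fabrication in Quendale, Marlo Marchetti in Velhaven — not all in Mermere. Met.
  (d) Lena Galloway resides in Mermere, so one alternative holds. Condition met.
  → The court lacks jurisdiction.
The Provincial Court of Velhaven:
  (a) The plaintiff resides in Mermere, which is not Velhaven, which satisfies one of the alternatives. Met.
  (b) The amount in controversy is $205,000, which meets the 5,000 dollars floor — that alternative is enough. Satisfied.
  (c) The corporate defendant(s) are organised in Mermere, not Velhaven; the property lies in Quendale, not Velhaven — none of the alternatives is met. But the amount in controversy is USD 205,000, which meets the $25,000 floor, and the 'unless' clause therefore excuses the requirement. Condition met.
  (d) Every defendant has filed written consent, so one alternative holds. Met.
  → Jurisdiction lies.
Courts with jurisdiction: the Provincial Court of Velhaven — 1 in total.

1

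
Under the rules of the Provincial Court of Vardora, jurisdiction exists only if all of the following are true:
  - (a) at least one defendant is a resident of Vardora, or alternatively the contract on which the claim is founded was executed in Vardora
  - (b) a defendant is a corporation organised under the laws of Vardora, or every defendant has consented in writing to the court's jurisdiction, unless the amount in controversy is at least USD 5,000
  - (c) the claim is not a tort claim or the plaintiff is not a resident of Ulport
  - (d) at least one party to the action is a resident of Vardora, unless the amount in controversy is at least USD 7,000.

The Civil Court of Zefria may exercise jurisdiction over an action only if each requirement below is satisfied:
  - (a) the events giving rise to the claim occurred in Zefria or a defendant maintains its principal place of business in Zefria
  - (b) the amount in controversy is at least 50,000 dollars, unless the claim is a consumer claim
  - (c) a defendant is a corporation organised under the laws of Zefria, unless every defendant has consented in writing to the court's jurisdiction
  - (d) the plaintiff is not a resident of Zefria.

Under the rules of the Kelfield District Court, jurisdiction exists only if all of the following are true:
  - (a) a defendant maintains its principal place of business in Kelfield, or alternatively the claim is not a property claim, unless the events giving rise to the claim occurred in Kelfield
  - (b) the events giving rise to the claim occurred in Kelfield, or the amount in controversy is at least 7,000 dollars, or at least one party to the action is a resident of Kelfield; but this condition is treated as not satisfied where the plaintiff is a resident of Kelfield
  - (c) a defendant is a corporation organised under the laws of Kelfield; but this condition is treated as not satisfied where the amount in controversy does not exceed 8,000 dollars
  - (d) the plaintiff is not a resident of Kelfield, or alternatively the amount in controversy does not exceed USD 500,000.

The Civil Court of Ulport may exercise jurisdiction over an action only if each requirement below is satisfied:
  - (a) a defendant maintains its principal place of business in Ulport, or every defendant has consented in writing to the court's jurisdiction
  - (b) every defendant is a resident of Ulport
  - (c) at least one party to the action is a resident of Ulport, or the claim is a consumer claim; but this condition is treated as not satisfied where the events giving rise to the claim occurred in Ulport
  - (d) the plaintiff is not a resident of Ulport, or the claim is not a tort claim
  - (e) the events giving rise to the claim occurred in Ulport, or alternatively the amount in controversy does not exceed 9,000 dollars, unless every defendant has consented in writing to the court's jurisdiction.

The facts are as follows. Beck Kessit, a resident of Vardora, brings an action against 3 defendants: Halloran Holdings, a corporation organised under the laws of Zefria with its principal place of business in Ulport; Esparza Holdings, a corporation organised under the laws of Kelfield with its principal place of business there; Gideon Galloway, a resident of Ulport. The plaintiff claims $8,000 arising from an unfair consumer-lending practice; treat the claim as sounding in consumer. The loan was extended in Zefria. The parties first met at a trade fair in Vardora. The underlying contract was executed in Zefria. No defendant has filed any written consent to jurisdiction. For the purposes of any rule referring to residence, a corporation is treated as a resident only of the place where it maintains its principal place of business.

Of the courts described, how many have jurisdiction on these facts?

1

The Provincial Court of Vardora:
  (a) No defendant resides in Vardora (they reside in Ulport, Kelfield, Ulport); the contract was executed in Zefria, not Vardora — every alternative fails. Condition not met.
  (b) The corporate defendant(s) are organised in Kelfield, Zefria, not Vardora; no such written consent has been filed — none of the alternatives is met. However, the amount in controversy is USD 8,000, which meets the 5,000 dollars floor, so the 'unless' proviso supplies this condition. Satisfied.
  (c) The claim is a consumer claim, not a tort claim, which satisfies one of the alternatives. Satisfied.
  (d) Beck Kessit resides in Vardora. Satisfied.
  → The court lacks jurisdiction.
The Civil Court of Zefria:
  (a) The operative events occurred in Zefria, so one alternative holds. Condition met.
  (b) The amount in controversy is USD 8,000, below the 50,000 dollars floor. But the claim is a consumer claim, and the 'unless' clause therefore excuses the requirement. Satisfied.
  (c) Halloran Holdings is organised under the laws of Zefria. Met.
  (d) The plaintiff resides in Vardora, which is not Zefria. Condition met.
  → Every requirement is satisfied — jurisdiction.
The Kelfield District Court:
  (a) Esparza Holdings has its principal place of business in Kelfield, so this disjunct is met. Condition met.
  (b) The amount in controversy is USD 8,000, which meets the 7,000 dollars floor, which satisfies one of the alternatives. And the carve-out is inapplicable — the plaintiff resides in Vardora, not Kelfield. Condition met.
  (c) Esparza Holdings is organised under the laws of Kelfield. But the amount in controversy is 8,000 dollars, within the $8,000 ceiling, triggering the carve-out and defeating this condition. Not satisfied.
  (d) The plaintiff resides in Vardora, which is not Kelfield, so this disjunct is met. Satisfied.
  → At least one condition fails; no jurisdiction.
The Civil Court of Ulport:
  (a) Halloran Holdings has its principal place of business in Ulport, so one alternative holds. Satisfied.
  (b) The defendants reside as follows — Halloran Holdings in Ulport, Esparza Holdings in Kelfield, Gideon Galloway in Ulport — not all in Ulport. Fails.
  (c) Halloran Holdings resides in Ulport, which satisfies one of the alternatives. The exception is not triggered, since the operative events occurred in Zefria, not Ulport. Condition met.
  (d) The plaintiff resides in Vardora, which is not Ulport, so one alternative holds. Satisfied.
  (e) The amount in controversy is $8,000, within the USD 9,000 ceiling, so one alternative holds. Condition met.
  → The court lacks jurisdiction.
Courts with jurisdiction: the Civil Court of Zefria — 1 in total.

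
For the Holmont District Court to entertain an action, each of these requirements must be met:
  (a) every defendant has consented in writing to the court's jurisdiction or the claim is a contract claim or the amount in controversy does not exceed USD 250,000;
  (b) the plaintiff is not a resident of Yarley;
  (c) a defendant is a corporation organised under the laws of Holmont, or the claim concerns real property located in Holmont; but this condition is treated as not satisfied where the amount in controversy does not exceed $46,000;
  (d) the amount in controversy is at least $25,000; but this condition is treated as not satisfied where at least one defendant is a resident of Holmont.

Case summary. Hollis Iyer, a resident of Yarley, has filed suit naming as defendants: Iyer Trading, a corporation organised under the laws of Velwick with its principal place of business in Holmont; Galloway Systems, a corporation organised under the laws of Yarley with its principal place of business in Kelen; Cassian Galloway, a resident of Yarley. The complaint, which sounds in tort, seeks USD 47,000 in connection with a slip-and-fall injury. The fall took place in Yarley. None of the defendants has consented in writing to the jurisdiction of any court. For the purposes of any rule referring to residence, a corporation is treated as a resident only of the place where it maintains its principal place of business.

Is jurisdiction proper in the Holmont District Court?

No

The Holmont District Court:
  (a) The amount in controversy is USD 47,000, within the 250,000 dollars ceiling, so one alternative holds. Satisfied.
  (b) The plaintiff resides in Yarley. Fails.
  (c) The corporate defendant(s) are organised in Velwick, Yarley, not Holmont; the claim does not concern real property — every alternative fails. Not satisfied.
  (d) The amount in controversy is USD 47,000, which meets the 25,000 dollars floor. However, Iyer Trading resides in Holmont, which falls within the stated exception and so defeats the condition. Not satisfied.
  → No jurisdiction.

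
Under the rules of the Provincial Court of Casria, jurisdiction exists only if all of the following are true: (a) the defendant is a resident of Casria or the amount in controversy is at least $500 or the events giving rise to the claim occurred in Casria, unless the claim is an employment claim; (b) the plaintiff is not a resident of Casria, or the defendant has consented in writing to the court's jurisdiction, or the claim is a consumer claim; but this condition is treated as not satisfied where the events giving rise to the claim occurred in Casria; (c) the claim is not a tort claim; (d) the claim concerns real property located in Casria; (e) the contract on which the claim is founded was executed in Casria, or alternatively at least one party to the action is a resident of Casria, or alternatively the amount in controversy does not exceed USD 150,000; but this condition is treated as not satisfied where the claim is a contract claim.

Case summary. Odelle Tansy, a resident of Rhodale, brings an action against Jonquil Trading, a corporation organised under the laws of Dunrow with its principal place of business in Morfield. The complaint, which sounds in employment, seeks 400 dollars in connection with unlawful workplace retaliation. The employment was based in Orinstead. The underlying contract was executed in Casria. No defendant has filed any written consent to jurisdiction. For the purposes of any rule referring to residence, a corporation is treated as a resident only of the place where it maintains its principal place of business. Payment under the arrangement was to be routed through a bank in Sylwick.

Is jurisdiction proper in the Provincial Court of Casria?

The Provincial Court of Casria:
  (a) The defendant resides in Morfield, not Casria; the amount in controversy is 400 dollars, below the USD 500 floor; the operative events occurred in Orinstead, not Casria — no alternative holds. The proviso rescues it, though: the claim is an employment claim. Satisfied.
  (b) The plaintiff resides in Rhodale, which is not Casria, which satisfies one of the alternatives. The exception is not triggered, since the operative events occurred in Orinstead, not Casria. Met.
  (c) The claim is an employment claim, not a tort claim. Condition met.
  (d) The claim does not concern real property. Not met.
  (e) The contract was executed in Casria, which satisfies one of the alternatives. The exception is not triggered, since the claim is an employment claim, not a contract claim. Met.
  → No jurisdiction.

No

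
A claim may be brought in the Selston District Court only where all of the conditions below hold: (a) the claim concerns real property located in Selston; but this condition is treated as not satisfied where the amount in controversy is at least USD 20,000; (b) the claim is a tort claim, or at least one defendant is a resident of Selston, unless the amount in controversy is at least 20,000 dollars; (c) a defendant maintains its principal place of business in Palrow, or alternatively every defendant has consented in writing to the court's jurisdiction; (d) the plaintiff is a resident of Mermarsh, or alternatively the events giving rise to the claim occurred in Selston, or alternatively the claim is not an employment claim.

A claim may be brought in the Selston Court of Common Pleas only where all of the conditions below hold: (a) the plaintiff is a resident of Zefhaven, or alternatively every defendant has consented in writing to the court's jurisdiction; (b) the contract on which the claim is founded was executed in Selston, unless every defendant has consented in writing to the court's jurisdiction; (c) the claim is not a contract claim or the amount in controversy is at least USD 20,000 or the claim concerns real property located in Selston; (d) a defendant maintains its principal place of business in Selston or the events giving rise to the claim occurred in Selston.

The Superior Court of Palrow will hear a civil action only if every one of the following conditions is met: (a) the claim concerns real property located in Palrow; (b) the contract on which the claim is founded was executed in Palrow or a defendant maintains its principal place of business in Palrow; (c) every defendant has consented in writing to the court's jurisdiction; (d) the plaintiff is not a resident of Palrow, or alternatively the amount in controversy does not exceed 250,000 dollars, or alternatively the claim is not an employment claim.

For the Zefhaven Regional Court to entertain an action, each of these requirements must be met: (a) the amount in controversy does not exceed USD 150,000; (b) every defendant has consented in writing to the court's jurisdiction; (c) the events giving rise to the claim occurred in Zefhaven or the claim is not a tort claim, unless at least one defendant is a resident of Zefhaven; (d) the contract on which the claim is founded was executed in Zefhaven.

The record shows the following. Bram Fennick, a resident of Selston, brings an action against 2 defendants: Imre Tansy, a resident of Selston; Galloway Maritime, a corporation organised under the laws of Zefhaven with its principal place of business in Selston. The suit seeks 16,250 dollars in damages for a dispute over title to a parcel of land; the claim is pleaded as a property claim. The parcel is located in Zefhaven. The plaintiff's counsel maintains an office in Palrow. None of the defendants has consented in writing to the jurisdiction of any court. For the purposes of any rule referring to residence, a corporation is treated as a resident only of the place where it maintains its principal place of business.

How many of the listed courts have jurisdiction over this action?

0

The Selston District Court:
  (a) The property lies in Zefhaven, not Selston. Not met.
  (b) Imre Tansy resides in Selston — that alternative is enough. Condition met.
  (c) The corporate defendant(s) have their principal place of business in Selston, not Palrow; no such written consent has been filed — no alternative holds. Not met.
  (d) The claim is a property claim, not an employment claim — that alternative is enough. Met.
  → Not every requirement is met — no jurisdiction.
The Selston Court of Common Pleas:
  (a) The plaintiff resides in Selston, not Zefhaven; no such written consent has been filed — none of the alternatives is met. Fails.
  (b) No contract (and hence no place of execution) is alleged. And no such written consent has been filed, so the proviso does not save it. Not satisfied.
  (c) The claim is a property claim, not a contract claim, which satisfies one of the alternatives. Satisfied.
  (d) Galloway Maritime has its principal place of business in Selston, so one alternative holds. Satisfied.
  → Not every requirement is met — no jurisdiction.
The Superior Court of Palrow:
  (a) The property lies in Zefhaven, not Palrow. Fails.
  (b) No contract (and hence no place of execution) is alleged; the corporate defendant(s) have their principal place of business in Selston, not Palrow — every alternative fails. Condition not met.
  (c) No such written consent has been filed. Not satisfied.
  (d) The plaintiff resides in Selston, which is not Palrow, which satisfies one of the alternatives. Condition met.
  → The court lacks jurisdiction.
The Zefhaven Regional Court:
  (a) The amount in controversy is 16,250 dollars, within the $150,000 ceiling. Met.
  (b) No such written consent has been filed. Not met.
  (c) The operative events occurred in Zefhaven, so this disjunct is met. Met.
  (d) No contract (and hence no place of execution) is alleged. Not satisfied.
  → Not every requirement is met — no jurisdiction.
No court satisfies all of its conditions.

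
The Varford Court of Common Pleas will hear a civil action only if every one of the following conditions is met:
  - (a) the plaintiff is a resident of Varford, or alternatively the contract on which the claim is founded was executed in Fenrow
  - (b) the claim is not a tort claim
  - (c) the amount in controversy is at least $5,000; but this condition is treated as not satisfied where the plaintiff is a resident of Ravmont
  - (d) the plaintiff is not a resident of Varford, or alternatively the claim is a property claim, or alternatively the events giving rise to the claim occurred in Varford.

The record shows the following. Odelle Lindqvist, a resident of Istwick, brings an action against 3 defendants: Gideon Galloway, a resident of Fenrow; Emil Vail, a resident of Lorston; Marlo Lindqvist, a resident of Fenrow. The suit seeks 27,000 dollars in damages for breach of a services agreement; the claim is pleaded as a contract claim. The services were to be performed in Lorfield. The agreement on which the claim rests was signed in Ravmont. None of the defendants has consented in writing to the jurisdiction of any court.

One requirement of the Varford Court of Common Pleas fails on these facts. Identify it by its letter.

(a)

The Varford Court of Common Pleas:
  (a) The plaintiff resides in Istwick, not Varford; the contract was executed in Ravmont, not Fenrow — every alternative fails. Fails.
  (b) The claim is a contract claim, not a tort claim. Satisfied.
  (c) The amount in controversy is USD 27,000, which meets the 5,000 dollars floor. And the carve-out is inapplicable — the plaintiff resides in Istwick, not Ravmont. Condition met.
  (d) The plaintiff resides in Istwick, which is not Varford, so one alternative holds. Satisfied.
Only condition (a) fails.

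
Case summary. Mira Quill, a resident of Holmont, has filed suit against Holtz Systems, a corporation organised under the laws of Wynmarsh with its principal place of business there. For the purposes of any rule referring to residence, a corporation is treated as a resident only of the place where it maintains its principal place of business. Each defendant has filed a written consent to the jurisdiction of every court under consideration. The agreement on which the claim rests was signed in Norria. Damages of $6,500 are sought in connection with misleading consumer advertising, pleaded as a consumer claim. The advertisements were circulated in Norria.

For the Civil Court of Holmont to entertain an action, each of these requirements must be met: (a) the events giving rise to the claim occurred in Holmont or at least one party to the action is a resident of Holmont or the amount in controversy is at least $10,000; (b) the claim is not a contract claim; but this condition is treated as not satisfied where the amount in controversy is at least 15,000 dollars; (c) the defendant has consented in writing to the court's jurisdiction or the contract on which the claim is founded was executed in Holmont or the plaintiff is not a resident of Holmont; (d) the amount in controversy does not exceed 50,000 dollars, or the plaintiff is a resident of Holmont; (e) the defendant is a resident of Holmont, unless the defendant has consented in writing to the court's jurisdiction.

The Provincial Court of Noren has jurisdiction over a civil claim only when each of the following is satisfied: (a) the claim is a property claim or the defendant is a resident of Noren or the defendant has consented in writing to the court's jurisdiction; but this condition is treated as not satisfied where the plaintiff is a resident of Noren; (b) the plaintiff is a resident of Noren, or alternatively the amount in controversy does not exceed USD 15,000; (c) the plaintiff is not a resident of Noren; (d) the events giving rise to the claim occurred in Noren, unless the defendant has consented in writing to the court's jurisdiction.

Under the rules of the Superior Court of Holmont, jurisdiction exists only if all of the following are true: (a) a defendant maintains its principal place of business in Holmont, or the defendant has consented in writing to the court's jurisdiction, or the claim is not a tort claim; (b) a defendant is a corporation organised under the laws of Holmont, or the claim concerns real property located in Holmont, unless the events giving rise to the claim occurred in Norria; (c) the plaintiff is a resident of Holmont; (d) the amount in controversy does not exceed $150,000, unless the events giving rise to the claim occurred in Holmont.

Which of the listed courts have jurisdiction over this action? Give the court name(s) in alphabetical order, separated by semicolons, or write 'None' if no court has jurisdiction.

the Civil Court of Holmont; the Provincial Court of Noren; the Superior Court of Holmont

The Civil Court of Holmont:
  (a) Mira Quill resides in Holmont, so this disjunct is met. Met.
  (b) The claim is a consumer claim, not a contract claim. The exception is not triggered, since the amount in controversy is USD 6,500, below the USD 15,000 floor. Satisfied.
  (c) Every defendant has filed written consent, which satisfies one of the alternatives. Met.
  (d) The amount in controversy is 6,500 dollars, within the $50,000 ceiling, so this disjunct is met. Condition met.
  (e) The defendant resides in Wynmarsh, not Holmont. But every defendant has filed written consent, and the 'unless' clause therefore excuses the requirement. Condition met.
  → Jurisdiction lies.
The Provincial Court of Noren:
  (a) Every defendant has filed written consent, so one alternative holds. The exception is not triggered, since the plaintiff resides in Holmont, not Noren. Satisfied.
  (b) The amount in controversy is 6,500 dollars, within the 15,000 dollars ceiling — that alternative is enough. Satisfied.
  (c) The plaintiff resides in Holmont, which is not Noren. Met.
  (d) The operative events occurred in Norria, not Noren. The proviso rescues it, though: every defendant has filed written consent. Met.
  → Jurisdiction lies.
The Superior Court of Holmont:
  (a) Every defendant has filed written consent, so one alternative holds. Condition met.
  (b) The corporate defendant(s) are organised in Wynmarsh, not Holmont; the claim does not concern real property — none of the alternatives is met. But the operative events occurred in Norria, and the 'unless' clause therefore excuses the requirement. Satisfied.
  (c) The plaintiff resides in Holmont. Met.
  (d) The amount in controversy is USD 6,500, within the $150,000 ceiling. Met.
  → All conditions met; jurisdiction exists.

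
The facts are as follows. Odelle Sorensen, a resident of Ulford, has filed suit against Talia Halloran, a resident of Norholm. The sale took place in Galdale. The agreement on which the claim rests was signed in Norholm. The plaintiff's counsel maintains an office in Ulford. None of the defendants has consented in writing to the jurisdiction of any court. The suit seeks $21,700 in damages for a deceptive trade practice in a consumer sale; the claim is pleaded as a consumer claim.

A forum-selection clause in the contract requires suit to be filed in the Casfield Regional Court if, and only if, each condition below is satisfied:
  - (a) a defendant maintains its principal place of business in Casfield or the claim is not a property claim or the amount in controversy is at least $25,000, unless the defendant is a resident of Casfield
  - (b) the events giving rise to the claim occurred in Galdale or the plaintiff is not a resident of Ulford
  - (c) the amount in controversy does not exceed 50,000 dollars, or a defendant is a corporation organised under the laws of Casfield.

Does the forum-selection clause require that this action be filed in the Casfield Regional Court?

Yes

The Casfield Regional Court:
  (a) The claim is a consumer claim, not a property claim, which satisfies one of the alternatives. Met.
  (b) The operative events occurred in Galdale, so this disjunct is met. Condition met.
  (c) The amount in controversy is $21,700, within the USD 50,000 ceiling — that alternative is enough. Satisfied.
  → The clause applies.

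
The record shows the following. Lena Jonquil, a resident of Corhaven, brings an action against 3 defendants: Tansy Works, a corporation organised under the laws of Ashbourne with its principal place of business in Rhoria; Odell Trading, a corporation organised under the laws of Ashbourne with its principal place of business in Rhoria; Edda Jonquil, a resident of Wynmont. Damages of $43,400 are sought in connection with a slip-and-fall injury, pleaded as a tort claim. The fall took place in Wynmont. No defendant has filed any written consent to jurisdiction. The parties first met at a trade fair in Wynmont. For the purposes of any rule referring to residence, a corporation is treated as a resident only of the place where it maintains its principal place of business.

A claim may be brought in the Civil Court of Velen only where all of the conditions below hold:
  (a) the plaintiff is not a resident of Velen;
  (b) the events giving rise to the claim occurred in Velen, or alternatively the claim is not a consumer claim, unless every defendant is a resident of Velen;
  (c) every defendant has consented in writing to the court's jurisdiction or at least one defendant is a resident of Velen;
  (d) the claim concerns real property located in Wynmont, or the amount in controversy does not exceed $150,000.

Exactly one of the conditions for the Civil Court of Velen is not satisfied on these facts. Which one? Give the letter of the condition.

The Civil Court of Velen:
  (a) The plaintiff resides in Corhaven, which is not Velen. Satisfied.
  (b) The claim is a tort claim, not a consumer claim — that alternative is enough. Condition met.
  (c) No such written consent has been filed; no defendant resides in Velen (they reside in Rhoria, Rhoria, Wynmont) — no alternative holds. Not met.
  (d) The amount in controversy is USD 43,400, within the USD 150,000 ceiling, which satisfies one of the alternatives. Satisfied.
Only condition (c) fails.

(c)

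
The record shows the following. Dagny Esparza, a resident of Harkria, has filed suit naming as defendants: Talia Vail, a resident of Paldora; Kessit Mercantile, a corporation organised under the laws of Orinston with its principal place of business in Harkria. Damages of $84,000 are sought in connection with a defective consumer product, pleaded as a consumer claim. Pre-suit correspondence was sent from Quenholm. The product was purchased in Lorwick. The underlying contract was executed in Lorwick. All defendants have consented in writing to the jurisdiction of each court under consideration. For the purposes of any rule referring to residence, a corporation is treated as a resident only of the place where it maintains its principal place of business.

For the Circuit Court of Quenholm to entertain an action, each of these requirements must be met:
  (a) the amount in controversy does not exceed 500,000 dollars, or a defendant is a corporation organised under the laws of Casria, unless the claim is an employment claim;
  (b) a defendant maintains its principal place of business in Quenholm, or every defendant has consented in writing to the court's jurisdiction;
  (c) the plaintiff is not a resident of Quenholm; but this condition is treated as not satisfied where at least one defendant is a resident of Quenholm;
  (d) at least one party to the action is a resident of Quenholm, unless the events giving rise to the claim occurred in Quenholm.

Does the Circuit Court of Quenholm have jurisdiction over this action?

The Circuit Court of Quenholm:
  (a) The amount in controversy is USD 84,000, within the $500,000 ceiling, which satisfies one of the alternatives. Met.
  (b) Every defendant has filed written consent, so one alternative holds. Met.
  (c) The plaintiff resides in Harkria, which is not Quenholm. And the carve-out is inapplicable — no defendant resides in Quenholm (they reside in Paldora, Harkria). Satisfied.
  (d) No party resides in Quenholm. And the operative events occurred in Lorwick, not Quenholm, so the proviso does not save it. Condition not met.
  → At least one condition fails; no jurisdiction.

No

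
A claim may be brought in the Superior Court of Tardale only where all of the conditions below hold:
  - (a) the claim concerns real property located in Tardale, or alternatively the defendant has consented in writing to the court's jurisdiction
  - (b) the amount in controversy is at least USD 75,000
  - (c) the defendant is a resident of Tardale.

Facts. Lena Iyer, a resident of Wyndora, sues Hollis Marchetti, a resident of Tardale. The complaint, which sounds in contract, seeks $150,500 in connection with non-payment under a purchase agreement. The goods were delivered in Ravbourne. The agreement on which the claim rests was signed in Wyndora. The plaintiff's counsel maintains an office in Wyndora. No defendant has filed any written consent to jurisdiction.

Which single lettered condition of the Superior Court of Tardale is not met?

The Superior Court of Tardale:
  (a) The claim does not concern real property; no such written consent has been filed — every alternative fails. Not met.
  (b) The amount in controversy is USD 150,500, which meets the USD 75,000 floor. Satisfied.
  (c) The defendant resides in Tardale. Condition met.
Only condition (a) fails.

(a)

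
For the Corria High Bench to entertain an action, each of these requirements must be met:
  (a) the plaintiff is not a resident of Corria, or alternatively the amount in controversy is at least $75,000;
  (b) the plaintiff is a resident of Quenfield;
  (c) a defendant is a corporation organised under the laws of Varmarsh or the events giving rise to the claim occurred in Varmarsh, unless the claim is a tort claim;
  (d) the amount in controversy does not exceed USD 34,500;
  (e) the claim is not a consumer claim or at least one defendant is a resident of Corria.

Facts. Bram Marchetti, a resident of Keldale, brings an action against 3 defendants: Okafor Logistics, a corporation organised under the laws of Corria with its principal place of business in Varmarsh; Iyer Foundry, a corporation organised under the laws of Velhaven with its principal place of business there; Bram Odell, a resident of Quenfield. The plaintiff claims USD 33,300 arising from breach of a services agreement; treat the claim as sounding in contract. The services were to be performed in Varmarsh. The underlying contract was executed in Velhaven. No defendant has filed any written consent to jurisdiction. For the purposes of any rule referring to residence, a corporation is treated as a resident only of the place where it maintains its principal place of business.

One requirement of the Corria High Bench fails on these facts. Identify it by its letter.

(b)

The Corria High Bench:
  (a) The plaintiff resides in Keldale, which is not Corria, which satisfies one of the alternatives. Met.
  (b) The plaintiff resides in Keldale, not Quenfield. Condition not met.
  (c) The operative events occurred in Varmarsh — that alternative is enough. Condition met.
  (d) The amount in controversy is USD 33,300, within the 34,500 dollars ceiling. Met.
  (e) The claim is a contract claim, not a consumer claim, which satisfies one of the alternatives. Condition met.
Only condition (b) fails.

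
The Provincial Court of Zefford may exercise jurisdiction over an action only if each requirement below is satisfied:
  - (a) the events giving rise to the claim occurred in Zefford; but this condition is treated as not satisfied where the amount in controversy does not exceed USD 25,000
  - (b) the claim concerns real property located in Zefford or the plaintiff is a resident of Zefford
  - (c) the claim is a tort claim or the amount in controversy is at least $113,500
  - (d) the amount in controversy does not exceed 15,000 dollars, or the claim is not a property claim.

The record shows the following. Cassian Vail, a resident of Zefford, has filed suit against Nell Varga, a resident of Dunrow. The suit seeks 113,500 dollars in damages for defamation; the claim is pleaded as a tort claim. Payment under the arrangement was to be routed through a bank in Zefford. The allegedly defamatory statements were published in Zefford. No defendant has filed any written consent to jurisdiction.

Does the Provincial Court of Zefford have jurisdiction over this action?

Yes

The Provincial Court of Zefford:
  (a) The operative events occurred in Zefford. The exception is not triggered, since the amount in controversy is $113,500, above the USD 25,000 ceiling. Satisfied.
  (b) The plaintiff resides in Zefford, so this disjunct is met. Satisfied.
  (c) The claim is a tort claim, so one alternative holds. Satisfied.
  (d) The claim is a tort claim, not a property claim, which satisfies one of the alternatives. Met.
  → Every requirement is satisfied — jurisdiction.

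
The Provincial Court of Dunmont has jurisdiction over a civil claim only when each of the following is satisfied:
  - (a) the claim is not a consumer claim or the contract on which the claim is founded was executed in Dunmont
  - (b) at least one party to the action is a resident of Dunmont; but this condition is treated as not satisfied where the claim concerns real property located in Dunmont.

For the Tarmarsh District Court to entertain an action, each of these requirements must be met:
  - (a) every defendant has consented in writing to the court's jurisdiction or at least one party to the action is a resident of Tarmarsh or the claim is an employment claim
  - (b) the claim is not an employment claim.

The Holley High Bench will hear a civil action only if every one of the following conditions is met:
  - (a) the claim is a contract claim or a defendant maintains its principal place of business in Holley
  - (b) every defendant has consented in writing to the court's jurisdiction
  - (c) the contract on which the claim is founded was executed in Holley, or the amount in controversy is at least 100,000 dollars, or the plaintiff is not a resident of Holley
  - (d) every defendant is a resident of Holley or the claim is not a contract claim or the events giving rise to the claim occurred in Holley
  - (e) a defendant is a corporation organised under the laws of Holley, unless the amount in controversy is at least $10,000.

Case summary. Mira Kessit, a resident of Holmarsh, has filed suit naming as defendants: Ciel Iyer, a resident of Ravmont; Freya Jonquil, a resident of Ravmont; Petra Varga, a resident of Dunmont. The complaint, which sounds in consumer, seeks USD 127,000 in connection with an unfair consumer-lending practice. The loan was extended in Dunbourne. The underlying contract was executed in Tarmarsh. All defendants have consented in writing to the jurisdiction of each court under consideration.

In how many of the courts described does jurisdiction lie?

The Provincial Court of Dunmont:
  (a) The claim is a consumer claim; the contract was executed in Tarmarsh, not Dunmont — no alternative holds. Not satisfied.
  (b) Petra Varga resides in Dunmont. The carve-out does not apply: the claim does not concern real property. Satisfied.
  → The court lacks jurisdiction.
The Tarmarsh District Court:
  (a) Every defendant has filed written consent, which satisfies one of the alternatives. Condition met.
  (b) The claim is a consumer claim, not an employment claim. Met.
  → All conditions met; jurisdiction exists.
The Holley High Bench:
  (a) The claim is a consumer claim, not a contract claim; no defendant is a corporation — no alternative holds. Not met.
  (b) Every defendant has filed written consent. Met.
  (c) The amount in controversy is $127,000, which meets the 100,000 dollars floor, so one alternative holds. Condition met.
  (d) The claim is a consumer claim, not a contract claim — that alternative is enough. Satisfied.
  (e) No defendant is a corporation. The proviso rescues it, though: the amount in controversy is USD 127,000, which meets the $10,000 floor. Met.
  → No jurisdiction.
Courts with jurisdiction: the Tarmarsh District Court — 1 in total.

1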